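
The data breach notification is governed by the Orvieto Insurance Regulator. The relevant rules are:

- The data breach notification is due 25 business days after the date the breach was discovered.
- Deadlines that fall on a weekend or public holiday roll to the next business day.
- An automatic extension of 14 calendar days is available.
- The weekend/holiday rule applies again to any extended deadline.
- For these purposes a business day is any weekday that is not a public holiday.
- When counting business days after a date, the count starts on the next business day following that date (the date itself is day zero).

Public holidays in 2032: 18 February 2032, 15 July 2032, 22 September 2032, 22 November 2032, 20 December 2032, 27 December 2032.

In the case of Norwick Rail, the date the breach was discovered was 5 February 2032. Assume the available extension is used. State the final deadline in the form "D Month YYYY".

25 business days after 5 February 2032, excluding weekends and holidays, is 12 March 2032.
12 March 2032 is a Friday and not a listed holiday, so it stands.
The 14-calendar-day extension moves the deadline from 12 March 2032 to 26 March 2032.
Since 26 March 2032 is a Friday and not a holiday, the date is unchanged.
So the filing is due 26 March 2032.

26 March 2032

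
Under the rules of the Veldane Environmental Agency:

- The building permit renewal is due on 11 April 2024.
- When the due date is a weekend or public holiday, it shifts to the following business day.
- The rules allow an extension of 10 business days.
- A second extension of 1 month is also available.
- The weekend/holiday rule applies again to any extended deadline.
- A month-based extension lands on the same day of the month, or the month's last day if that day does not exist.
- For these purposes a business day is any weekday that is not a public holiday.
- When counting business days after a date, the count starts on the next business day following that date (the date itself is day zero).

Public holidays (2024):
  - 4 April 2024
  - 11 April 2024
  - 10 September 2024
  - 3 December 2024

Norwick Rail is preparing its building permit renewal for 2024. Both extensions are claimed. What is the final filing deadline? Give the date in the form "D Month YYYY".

The stated deadline is 11 April 2024.
11 April 2024 is a listed holiday, so it moves to the next business day, 12 April 2024 (Friday).
Counting 10 further business days from 12 April 2024 reaches 26 April 2024.
26 April 2024 falls on a Friday, which is a business day, so no adjustment is needed.
Add 1 month to 26 April 2024: 26 May 2024.
26 May 2024 is a Sunday, so it moves to the next business day, 27 May 2024 (Monday).
Deadline: 27 May 2024.

27 May 2024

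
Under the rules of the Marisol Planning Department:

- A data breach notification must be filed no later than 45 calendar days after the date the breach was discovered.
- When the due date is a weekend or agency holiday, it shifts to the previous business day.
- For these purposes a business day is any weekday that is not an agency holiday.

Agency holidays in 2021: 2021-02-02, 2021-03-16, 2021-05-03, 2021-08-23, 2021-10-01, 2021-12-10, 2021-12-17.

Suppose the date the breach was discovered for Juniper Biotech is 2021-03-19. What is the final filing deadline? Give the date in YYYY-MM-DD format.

2021-04-30

Adding 45 calendar days to 2021-03-19 gives 2021-05-03.
Because 2021-05-03 is a listed holiday, the deadline becomes 2021-04-30 (Friday).
Final deadline: 2021-04-30.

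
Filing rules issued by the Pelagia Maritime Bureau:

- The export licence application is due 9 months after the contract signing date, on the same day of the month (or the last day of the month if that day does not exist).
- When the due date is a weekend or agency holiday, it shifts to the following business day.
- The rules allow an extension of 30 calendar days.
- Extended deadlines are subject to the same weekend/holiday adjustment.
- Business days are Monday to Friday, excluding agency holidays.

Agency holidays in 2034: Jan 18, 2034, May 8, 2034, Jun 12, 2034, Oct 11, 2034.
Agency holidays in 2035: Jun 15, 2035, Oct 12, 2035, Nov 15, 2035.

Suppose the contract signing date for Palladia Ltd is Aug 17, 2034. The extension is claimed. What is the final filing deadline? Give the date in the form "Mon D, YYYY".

Jun 18, 2035

9 months after Aug 17, 2034, on the same day of the month, is May 17, 2035.
May 17, 2035 is a Thursday and not a listed holiday, so it stands.
Applying the 30-calendar-day extension: May 17, 2035 + 30 days = Jun 16, 2035.
Jun 16, 2035 is a Saturday, so it moves to the next business day, Jun 18, 2035 (Monday).
So the filing is due Jun 18, 2035.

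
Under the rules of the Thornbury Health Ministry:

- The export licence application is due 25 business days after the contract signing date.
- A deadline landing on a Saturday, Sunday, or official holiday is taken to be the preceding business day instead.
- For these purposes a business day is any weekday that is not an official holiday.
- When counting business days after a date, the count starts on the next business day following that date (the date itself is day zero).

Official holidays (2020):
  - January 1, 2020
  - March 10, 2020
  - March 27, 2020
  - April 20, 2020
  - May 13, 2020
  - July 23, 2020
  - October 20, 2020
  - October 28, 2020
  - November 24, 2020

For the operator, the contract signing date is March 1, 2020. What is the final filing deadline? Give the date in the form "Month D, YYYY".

April 7, 2020

25 business days after March 1, 2020, excluding weekends and holidays, is April 7, 2020.
April 7, 2020 (Tuesday) is already a business day.
Final deadline: April 7, 2020.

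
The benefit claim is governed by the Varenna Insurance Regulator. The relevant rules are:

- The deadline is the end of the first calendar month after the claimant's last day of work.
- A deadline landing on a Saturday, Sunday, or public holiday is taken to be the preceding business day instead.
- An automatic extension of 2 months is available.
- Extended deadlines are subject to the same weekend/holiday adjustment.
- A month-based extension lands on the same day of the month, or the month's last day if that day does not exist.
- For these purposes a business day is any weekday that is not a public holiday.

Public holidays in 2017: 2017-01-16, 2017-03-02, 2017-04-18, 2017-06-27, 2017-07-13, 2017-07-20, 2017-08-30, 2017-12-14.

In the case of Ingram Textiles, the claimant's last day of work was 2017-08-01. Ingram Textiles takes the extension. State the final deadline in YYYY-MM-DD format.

1 month after 2017-08-01 is September 2017; that month ends on 2017-09-30.
2017-09-30 is a Saturday, so it moves to the preceding business day, 2017-09-29 (Friday).
Add 2 months to 2017-09-29: 2017-11-29.
2017-11-29 falls on a Wednesday, which is a business day, so no adjustment is needed.
The final due date is 2017-11-29.

2017-11-29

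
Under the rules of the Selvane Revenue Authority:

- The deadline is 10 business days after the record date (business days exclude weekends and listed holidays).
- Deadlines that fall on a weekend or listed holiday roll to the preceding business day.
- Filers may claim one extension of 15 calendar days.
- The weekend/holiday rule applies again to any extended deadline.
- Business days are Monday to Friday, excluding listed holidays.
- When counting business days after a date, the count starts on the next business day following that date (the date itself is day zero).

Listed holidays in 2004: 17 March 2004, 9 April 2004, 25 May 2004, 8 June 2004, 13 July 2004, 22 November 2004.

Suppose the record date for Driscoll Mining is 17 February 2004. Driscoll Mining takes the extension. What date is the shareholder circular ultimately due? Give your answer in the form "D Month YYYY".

16 March 2004

Counting 10 business days after 17 February 2004 (skipping weekends and listed holidays) reaches 2 March 2004.
Since 2 March 2004 is a Tuesday and not a holiday, the date is unchanged.
With the 15-day extension, 2 March 2004 becomes 17 March 2004.
Because 17 March 2004 is a listed holiday, the deadline becomes 16 March 2004 (Tuesday).
So the filing is due 16 March 2004.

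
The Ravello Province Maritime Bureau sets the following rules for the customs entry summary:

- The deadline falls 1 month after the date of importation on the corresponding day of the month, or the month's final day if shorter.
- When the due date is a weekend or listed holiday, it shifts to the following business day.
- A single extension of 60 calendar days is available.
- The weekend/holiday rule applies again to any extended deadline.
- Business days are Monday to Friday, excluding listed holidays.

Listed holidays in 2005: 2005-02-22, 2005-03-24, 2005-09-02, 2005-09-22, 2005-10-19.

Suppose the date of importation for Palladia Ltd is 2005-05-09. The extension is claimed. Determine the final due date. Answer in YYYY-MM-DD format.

2005-08-08

Moving 1 month forward from 2005-05-09 on the corresponding day gives 2005-06-09.
2005-06-09 falls on a Thursday, which is a business day, so no adjustment is needed.
The 60-calendar-day extension moves the deadline from 2005-06-09 to 2005-08-08.
2005-08-08 (Monday) is already a business day.
The final due date is 2005-08-08.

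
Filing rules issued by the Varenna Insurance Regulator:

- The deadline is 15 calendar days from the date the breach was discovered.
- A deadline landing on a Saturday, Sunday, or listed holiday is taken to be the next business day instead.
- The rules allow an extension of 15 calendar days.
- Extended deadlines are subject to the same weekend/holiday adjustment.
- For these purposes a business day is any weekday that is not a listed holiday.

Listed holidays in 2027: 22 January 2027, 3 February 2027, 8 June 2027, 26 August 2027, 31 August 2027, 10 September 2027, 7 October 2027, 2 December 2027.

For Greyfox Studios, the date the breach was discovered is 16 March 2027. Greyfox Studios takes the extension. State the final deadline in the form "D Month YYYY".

Trigger date 16 March 2027 + 15 calendar days = 31 March 2027.
Since 31 March 2027 is a Wednesday and not a holiday, the date is unchanged.
Applying the 15-calendar-day extension: 31 March 2027 + 15 days = 15 April 2027.
15 April 2027 (Thursday) is already a business day.
Final deadline: 15 April 2027.

15 April 2027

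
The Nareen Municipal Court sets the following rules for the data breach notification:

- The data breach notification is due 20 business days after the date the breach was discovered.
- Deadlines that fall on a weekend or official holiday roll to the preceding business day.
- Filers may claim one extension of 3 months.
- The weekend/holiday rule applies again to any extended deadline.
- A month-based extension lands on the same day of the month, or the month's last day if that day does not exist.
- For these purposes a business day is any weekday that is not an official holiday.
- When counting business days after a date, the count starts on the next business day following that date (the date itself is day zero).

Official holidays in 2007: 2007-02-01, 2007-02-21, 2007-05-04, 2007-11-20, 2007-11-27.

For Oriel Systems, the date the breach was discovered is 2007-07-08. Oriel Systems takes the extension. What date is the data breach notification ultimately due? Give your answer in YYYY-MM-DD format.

2007-11-02

Counting 20 business days after 2007-07-08 (skipping weekends and listed holidays) reaches 2007-08-03.
2007-08-03 (Friday) is already a business day.
The 3 months extension carries 2007-08-03 to 2007-11-03.
2007-11-03 falls on a Saturday. Rolling to the preceding business day gives 2007-11-02, a Friday.
So the filing is due 2007-11-02.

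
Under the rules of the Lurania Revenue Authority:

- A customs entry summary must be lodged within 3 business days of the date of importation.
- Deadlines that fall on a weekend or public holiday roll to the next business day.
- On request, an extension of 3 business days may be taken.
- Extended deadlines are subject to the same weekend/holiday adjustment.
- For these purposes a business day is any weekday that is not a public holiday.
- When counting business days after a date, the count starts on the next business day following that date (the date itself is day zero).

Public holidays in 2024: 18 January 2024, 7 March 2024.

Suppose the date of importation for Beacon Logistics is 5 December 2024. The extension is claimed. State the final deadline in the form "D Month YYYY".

13 December 2024

Counting 3 business days after 5 December 2024 (skipping weekends and listed holidays) reaches 10 December 2024.
10 December 2024 falls on a Tuesday, which is a business day, so no adjustment is needed.
Counting 3 further business days from 10 December 2024 reaches 13 December 2024.
13 December 2024 falls on a Friday, which is a business day, so no adjustment is needed.
The final due date is 13 December 2024.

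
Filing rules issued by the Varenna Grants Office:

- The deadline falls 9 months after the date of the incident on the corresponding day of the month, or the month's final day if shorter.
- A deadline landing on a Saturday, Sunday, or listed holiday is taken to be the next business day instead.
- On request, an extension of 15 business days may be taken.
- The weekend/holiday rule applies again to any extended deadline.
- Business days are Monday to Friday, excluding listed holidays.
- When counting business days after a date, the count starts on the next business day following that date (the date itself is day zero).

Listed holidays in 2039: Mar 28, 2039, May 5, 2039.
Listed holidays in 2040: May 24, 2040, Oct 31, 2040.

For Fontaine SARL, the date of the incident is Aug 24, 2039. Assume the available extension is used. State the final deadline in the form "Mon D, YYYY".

Jun 15, 2040

Moving 9 months forward from Aug 24, 2039 on the corresponding day gives May 24, 2040.
May 24, 2040 is a listed holiday, so it moves to the next business day, May 25, 2040 (Friday).
The 15-business-day extension runs from May 25, 2040 to Jun 15, 2040.
Since Jun 15, 2040 is a Friday and not a holiday, the date is unchanged.
Deadline: Jun 15, 2040.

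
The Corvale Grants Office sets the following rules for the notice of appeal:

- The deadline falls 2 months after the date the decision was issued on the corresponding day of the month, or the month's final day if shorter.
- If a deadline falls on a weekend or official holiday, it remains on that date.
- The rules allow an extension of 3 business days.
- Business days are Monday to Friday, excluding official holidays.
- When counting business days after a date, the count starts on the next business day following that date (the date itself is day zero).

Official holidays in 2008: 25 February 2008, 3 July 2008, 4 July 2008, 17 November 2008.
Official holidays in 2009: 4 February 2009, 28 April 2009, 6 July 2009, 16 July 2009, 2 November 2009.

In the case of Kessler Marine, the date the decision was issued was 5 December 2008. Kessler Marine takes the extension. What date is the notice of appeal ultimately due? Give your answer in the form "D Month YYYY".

2 months after 5 December 2008, on the same day of the month, is 5 February 2009.
5 February 2009 is a Thursday; no weekend or holiday adjustment applies.
Applying the 3-business-day extension: 3 business days after 5 February 2009 is 10 February 2009.
10 February 2009 is a Tuesday; no weekend or holiday adjustment applies.
The final due date is 10 February 2009.

10 February 2009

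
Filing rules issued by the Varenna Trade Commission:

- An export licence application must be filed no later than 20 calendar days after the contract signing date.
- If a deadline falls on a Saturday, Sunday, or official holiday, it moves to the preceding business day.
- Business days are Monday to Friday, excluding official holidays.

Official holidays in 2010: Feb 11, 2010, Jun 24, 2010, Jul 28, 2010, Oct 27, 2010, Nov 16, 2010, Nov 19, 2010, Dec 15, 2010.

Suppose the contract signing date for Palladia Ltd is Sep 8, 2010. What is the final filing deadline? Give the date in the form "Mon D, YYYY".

From Sep 8, 2010, 20 calendar days later is Sep 28, 2010.
Since Sep 28, 2010 is a Tuesday and not a holiday, the date is unchanged.
The final due date is Sep 28, 2010.

Sep 28, 2010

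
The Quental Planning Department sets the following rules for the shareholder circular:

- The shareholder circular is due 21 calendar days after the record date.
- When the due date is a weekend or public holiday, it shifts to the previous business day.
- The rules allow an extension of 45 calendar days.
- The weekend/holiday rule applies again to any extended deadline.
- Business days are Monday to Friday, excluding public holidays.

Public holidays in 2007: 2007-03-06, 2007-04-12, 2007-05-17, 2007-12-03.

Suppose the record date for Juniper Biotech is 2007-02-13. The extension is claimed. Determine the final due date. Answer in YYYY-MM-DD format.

2007-04-19

Adding 21 calendar days to 2007-02-13 gives 2007-03-06.
Because 2007-03-06 is a listed holiday, the deadline becomes 2007-03-05 (Monday).
Add the 45 calendar-day extension to 2007-03-05: 2007-04-19.
2007-04-19 (Thursday) is already a business day.
The final due date is 2007-04-19.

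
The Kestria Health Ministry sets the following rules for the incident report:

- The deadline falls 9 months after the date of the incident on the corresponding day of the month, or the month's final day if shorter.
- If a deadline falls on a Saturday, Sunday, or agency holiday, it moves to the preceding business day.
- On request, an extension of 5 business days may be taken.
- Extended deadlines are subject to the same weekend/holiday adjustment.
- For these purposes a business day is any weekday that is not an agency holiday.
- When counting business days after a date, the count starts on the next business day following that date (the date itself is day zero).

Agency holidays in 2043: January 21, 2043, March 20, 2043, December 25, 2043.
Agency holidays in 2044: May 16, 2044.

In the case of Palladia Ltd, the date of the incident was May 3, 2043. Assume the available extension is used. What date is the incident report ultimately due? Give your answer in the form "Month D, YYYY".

February 10, 2044

9 months from May 3, 2043 is February 3, 2044.
February 3, 2044 (Wednesday) is already a business day.
Applying the 5-business-day extension: 5 business days after February 3, 2044 is February 10, 2044.
February 10, 2044 (Wednesday) is already a business day.
So the filing is due February 10, 2044.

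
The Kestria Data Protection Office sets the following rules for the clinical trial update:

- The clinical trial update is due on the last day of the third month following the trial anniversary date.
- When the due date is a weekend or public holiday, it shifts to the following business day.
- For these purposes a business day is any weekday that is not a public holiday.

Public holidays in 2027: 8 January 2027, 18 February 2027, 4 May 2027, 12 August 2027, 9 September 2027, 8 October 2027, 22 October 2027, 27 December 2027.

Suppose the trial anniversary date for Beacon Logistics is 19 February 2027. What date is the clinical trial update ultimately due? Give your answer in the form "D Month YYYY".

31 May 2027

3 months after 19 February 2027 is May 2027; that month ends on 31 May 2027.
31 May 2027 (Monday) is already a business day.
Deadline: 31 May 2027.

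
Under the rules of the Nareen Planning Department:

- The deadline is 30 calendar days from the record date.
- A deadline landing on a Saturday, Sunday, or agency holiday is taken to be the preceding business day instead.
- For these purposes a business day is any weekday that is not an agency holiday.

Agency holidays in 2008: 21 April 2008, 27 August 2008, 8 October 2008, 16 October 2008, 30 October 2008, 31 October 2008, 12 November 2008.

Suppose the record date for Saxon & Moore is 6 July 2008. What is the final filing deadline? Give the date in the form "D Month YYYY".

Adding 30 calendar days to 6 July 2008 gives 5 August 2008.
5 August 2008 falls on a Tuesday, which is a business day, so no adjustment is needed.
Deadline: 5 August 2008.

5 August 2008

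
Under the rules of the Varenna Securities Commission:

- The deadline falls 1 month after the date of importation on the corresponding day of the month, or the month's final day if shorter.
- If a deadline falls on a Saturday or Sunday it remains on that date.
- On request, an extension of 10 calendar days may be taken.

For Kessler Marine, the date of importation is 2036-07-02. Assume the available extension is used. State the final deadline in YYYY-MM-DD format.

1 month after 2036-07-02, on the same day of the month, is 2036-08-02.
2036-08-02 is a Saturday; no weekend or holiday adjustment applies.
The 10-calendar-day extension moves the deadline from 2036-08-02 to 2036-08-12.
2036-08-12 falls on a Tuesday. The rules make no weekend/holiday allowance, so it remains 2036-08-12.
So the filing is due 2036-08-12.

2036-08-12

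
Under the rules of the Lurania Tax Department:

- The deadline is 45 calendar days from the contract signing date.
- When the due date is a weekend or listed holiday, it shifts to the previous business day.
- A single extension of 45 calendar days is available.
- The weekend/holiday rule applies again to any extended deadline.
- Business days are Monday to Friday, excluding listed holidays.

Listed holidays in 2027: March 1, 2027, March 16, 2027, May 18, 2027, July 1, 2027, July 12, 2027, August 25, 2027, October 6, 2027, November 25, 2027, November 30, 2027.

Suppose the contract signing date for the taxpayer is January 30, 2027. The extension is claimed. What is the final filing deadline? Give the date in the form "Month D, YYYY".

April 29, 2027

45 calendar days after January 30, 2027 is March 16, 2027.
Because March 16, 2027 is a listed holiday, the deadline becomes March 15, 2027 (Monday).
Applying the 45-calendar-day extension: March 15, 2027 + 45 days = April 29, 2027.
April 29, 2027 (Thursday) is already a business day.
Final deadline: April 29, 2027.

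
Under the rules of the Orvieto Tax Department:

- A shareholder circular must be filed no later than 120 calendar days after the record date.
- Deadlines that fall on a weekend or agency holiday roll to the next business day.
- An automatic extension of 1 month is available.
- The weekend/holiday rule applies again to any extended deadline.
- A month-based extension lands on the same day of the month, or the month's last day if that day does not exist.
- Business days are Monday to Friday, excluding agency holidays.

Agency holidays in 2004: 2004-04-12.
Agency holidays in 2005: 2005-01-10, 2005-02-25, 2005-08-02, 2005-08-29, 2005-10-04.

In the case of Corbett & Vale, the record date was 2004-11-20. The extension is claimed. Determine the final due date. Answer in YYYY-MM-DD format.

2005-04-21

Trigger date 2004-11-20 + 120 calendar days = 2005-03-20.
Because 2005-03-20 is a Sunday, the deadline becomes 2005-03-21 (Monday).
Applying the 1 month extension: 1 month after 2005-03-21 is 2005-04-21.
2005-04-21 (Thursday) is already a business day.
Final deadline: 2005-04-21.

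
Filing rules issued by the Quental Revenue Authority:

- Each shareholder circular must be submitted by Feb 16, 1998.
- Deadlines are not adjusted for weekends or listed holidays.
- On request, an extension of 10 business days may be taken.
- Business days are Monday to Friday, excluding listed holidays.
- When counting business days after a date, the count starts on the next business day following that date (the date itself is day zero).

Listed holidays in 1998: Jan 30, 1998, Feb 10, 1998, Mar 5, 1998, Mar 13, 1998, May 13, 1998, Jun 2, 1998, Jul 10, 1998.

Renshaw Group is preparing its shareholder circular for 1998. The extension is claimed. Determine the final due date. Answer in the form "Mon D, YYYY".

The statutory due date is Feb 16, 1998.
Feb 16, 1998 falls on a Monday. The rules make no weekend/holiday allowance, so it remains Feb 16, 1998.
Counting 10 further business days from Feb 16, 1998 reaches Mar 2, 1998.
Mar 2, 1998 falls on a Monday. The rules make no weekend/holiday allowance, so it remains Mar 2, 1998.
Final deadline: Mar 2, 1998.

Mar 2, 1998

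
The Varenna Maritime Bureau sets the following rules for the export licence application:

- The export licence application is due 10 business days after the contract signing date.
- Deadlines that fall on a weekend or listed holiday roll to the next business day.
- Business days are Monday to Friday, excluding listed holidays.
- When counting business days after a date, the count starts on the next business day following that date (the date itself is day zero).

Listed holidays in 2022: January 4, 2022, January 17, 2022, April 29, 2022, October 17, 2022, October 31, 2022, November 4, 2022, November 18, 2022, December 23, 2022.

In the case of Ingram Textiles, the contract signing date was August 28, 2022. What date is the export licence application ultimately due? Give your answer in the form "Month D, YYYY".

September 9, 2022

10 business days after August 28, 2022, excluding weekends and holidays, is September 9, 2022.
Since September 9, 2022 is a Friday and not a holiday, the date is unchanged.
Deadline: September 9, 2022.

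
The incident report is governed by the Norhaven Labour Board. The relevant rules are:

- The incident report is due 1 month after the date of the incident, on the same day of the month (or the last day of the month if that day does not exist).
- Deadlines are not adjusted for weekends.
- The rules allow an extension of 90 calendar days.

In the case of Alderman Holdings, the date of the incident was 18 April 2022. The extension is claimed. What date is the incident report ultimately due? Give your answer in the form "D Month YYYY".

1 month after 18 April 2022, on the same day of the month, is 18 May 2022.
18 May 2022 falls on a Wednesday. The rules make no weekend/holiday allowance, so it remains 18 May 2022.
The 90-calendar-day extension moves the deadline from 18 May 2022 to 16 August 2022.
16 August 2022 is a Tuesday; no weekend or holiday adjustment applies.
The final due date is 16 August 2022.

16 August 2022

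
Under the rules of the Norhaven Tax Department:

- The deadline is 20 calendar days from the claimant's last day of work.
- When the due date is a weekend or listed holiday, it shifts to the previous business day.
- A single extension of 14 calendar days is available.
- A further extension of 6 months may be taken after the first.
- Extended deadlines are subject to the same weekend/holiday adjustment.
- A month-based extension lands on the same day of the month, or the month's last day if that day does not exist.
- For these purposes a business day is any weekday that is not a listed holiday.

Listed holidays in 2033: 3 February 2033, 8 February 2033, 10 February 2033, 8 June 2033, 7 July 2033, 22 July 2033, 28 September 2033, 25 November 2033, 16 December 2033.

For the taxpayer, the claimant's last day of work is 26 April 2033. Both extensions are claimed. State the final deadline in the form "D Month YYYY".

30 November 2033

20 calendar days after 26 April 2033 is 16 May 2033.
Since 16 May 2033 is a Monday and not a holiday, the date is unchanged.
The 14-calendar-day extension moves the deadline from 16 May 2033 to 30 May 2033.
30 May 2033 falls on a Monday, which is a business day, so no adjustment is needed.
The 6 months extension carries 30 May 2033 to 30 November 2033.
30 November 2033 is a Wednesday and not a listed holiday, so it stands.
Final deadline: 30 November 2033.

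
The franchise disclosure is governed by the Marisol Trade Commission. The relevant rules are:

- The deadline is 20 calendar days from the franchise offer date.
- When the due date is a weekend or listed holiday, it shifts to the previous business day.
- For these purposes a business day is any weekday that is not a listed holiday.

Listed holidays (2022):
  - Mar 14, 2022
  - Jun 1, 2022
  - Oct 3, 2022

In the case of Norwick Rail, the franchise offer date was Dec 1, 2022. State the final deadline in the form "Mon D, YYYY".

Trigger date Dec 1, 2022 + 20 calendar days = Dec 21, 2022.
Dec 21, 2022 falls on a Wednesday, which is a business day, so no adjustment is needed.
Deadline: Dec 21, 2022.

Dec 21, 2022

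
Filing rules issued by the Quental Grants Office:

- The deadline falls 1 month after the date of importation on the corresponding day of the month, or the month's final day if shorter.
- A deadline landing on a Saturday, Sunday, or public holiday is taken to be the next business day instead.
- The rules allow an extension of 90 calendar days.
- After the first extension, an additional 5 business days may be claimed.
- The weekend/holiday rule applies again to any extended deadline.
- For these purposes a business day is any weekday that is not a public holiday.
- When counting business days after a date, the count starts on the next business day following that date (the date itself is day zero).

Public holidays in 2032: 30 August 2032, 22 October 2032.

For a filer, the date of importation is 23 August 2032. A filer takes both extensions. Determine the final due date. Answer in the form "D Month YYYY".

29 December 2032

1 month from 23 August 2032 is 23 September 2032.
23 September 2032 falls on a Thursday, which is a business day, so no adjustment is needed.
Applying the 90-calendar-day extension: 23 September 2032 + 90 days = 22 December 2032.
22 December 2032 is a Wednesday and not a listed holiday, so it stands.
Counting 5 further business days from 22 December 2032 reaches 29 December 2032.
29 December 2032 (Wednesday) is already a business day.
Deadline: 29 December 2032.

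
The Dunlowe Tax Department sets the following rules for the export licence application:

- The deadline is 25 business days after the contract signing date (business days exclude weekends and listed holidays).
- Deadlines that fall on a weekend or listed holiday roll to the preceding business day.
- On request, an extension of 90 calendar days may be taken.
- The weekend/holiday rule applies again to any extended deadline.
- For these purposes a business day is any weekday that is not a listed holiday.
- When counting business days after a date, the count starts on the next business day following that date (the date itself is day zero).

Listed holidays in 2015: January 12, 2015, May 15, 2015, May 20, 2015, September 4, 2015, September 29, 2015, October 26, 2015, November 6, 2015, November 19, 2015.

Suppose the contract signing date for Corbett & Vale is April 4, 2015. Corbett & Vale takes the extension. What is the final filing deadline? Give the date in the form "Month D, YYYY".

August 6, 2015

Starting the day after April 4, 2015 and counting 25 business days lands on May 8, 2015.
May 8, 2015 is a Friday and not a listed holiday, so it stands.
The 90-calendar-day extension moves the deadline from May 8, 2015 to August 6, 2015.
August 6, 2015 falls on a Thursday, which is a business day, so no adjustment is needed.
Final deadline: August 6, 2015.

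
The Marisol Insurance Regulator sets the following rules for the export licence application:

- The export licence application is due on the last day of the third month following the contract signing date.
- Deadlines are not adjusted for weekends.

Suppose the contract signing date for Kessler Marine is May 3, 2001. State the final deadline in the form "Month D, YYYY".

August 31, 2001

3 months after May 3, 2001 falls in August 2001; the last day of that month is August 31, 2001.
No adjustment is made for weekends or holidays, so August 31, 2001 stands.
Deadline: August 31, 2001.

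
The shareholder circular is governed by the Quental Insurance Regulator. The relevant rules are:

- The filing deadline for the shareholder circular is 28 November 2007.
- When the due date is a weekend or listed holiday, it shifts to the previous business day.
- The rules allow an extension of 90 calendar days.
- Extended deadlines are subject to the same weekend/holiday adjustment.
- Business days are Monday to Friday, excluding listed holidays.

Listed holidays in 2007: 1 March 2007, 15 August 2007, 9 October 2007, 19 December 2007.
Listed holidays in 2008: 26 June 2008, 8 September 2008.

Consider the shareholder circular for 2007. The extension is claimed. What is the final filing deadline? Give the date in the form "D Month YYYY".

Start from the fixed due date, 28 November 2007.
28 November 2007 is a Wednesday and not a listed holiday, so it stands.
Add the 90 calendar-day extension to 28 November 2007: 26 February 2008.
26 February 2008 falls on a Tuesday, which is a business day, so no adjustment is needed.
Final deadline: 26 February 2008.

26 February 2008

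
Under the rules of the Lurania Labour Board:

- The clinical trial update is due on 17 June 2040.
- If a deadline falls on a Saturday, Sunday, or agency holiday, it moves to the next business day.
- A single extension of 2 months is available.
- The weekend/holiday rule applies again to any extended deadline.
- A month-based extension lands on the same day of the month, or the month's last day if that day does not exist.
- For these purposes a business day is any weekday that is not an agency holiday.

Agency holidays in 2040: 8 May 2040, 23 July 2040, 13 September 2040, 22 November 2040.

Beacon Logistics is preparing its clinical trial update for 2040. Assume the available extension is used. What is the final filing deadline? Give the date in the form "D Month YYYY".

The stated deadline is 17 June 2040.
17 June 2040 falls on a Sunday. Rolling to the next business day gives 18 June 2040, a Monday.
Applying the 2 months extension: 2 months after 18 June 2040 is 18 August 2040.
18 August 2040 falls on a Saturday. Rolling to the next business day gives 20 August 2040, a Monday.
Deadline: 20 August 2040.

20 August 2040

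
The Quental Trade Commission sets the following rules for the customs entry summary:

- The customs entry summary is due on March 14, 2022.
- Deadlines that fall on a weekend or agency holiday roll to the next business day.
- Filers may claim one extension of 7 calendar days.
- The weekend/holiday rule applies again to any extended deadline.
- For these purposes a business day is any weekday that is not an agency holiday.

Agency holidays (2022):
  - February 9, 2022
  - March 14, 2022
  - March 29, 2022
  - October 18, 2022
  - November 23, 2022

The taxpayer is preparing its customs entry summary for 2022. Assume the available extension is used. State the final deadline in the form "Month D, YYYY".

Start from the fixed due date, March 14, 2022.
March 14, 2022 falls on a listed holiday. Rolling to the next business day gives March 15, 2022, a Tuesday.
With the 7-day extension, March 15, 2022 becomes March 22, 2022.
March 22, 2022 (Tuesday) is already a business day.
Final deadline: March 22, 2022.

March 22, 2022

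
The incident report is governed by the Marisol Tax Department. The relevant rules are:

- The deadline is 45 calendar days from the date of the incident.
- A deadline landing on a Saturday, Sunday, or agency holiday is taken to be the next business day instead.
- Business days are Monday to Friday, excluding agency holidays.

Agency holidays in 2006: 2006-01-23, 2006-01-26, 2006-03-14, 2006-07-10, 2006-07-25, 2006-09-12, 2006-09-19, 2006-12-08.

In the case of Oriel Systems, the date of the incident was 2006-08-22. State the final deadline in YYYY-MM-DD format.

2006-10-06

Adding 45 calendar days to 2006-08-22 gives 2006-10-06.
2006-10-06 is a Friday and not a listed holiday, so it stands.
The final due date is 2006-10-06.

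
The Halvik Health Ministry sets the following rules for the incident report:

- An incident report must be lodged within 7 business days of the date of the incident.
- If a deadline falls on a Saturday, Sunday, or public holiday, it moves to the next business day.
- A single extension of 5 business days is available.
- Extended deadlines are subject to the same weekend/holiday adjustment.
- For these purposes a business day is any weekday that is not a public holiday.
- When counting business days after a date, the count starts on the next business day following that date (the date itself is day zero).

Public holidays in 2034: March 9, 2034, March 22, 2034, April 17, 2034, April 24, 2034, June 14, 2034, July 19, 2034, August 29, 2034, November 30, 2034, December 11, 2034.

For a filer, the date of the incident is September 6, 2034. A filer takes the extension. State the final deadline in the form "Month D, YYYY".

Starting the day after September 6, 2034 and counting 7 business days lands on September 15, 2034.
September 15, 2034 (Friday) is already a business day.
Applying the 5-business-day extension: 5 business days after September 15, 2034 is September 22, 2034.
September 22, 2034 falls on a Friday, which is a business day, so no adjustment is needed.
So the filing is due September 22, 2034.

September 22, 2034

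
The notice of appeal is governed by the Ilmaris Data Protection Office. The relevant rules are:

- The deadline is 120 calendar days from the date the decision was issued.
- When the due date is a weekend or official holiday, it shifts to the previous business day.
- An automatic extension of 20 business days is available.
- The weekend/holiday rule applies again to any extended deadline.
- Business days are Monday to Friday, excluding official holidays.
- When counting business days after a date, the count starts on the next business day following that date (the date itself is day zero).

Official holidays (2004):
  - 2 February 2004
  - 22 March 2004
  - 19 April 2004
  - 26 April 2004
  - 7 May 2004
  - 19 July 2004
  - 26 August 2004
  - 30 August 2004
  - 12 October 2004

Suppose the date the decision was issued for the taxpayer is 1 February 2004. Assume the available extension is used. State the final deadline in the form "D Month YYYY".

Adding 120 calendar days to 1 February 2004 gives 31 May 2004.
31 May 2004 is a Monday and not a listed holiday, so it stands.
Applying the 20-business-day extension: 20 business days after 31 May 2004 is 28 June 2004.
28 June 2004 falls on a Monday, which is a business day, so no adjustment is needed.
So the filing is due 28 June 2004.

28 June 2004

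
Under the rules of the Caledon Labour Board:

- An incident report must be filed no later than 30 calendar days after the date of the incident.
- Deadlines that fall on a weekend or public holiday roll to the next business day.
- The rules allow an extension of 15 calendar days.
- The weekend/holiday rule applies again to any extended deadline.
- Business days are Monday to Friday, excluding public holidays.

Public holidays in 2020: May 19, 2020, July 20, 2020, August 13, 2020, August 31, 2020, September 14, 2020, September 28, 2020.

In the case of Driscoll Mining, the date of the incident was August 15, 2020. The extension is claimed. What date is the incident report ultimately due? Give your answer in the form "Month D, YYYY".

30 calendar days after August 15, 2020 is September 14, 2020.
Because September 14, 2020 is a listed holiday, the deadline becomes September 15, 2020 (Tuesday).
Add the 15 calendar-day extension to September 15, 2020: September 30, 2020.
September 30, 2020 falls on a Wednesday, which is a business day, so no adjustment is needed.
The final due date is September 30, 2020.

September 30, 2020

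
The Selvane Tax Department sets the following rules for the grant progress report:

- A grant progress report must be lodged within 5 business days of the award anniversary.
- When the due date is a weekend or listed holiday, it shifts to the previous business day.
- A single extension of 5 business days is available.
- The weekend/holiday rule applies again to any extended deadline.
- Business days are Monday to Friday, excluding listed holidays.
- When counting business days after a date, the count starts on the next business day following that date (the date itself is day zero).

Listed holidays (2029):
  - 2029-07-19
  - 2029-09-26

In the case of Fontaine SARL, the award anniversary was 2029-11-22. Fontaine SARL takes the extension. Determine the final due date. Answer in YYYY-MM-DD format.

Starting the day after 2029-11-22 and counting 5 business days lands on 2029-11-29.
2029-11-29 is a Thursday and not a listed holiday, so it stands.
Counting 5 further business days from 2029-11-29 reaches 2029-12-06.
2029-12-06 is a Thursday and not a listed holiday, so it stands.
So the filing is due 2029-12-06.

2029-12-06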